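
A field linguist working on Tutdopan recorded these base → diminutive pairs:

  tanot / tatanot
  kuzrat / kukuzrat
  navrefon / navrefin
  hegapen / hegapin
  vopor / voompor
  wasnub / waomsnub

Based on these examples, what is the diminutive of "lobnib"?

tanot and navrefon both have last vowel 'o' yet inflect differently (tatanot, navrefin), so the last vowel is not what conditions the rule; the final letter is.
"lobnib" ends in -b. The one such stem in the data (wasnub → waomsnub) inserts -om- after the first vowel (as does vopor), so the same rule applies.
The other patterns: stems ending in -t repeat the first consonant+vowel as a prefix; stems ending in -n change the last vowel to 'i'.
So lobnib → loombnib.

loombnib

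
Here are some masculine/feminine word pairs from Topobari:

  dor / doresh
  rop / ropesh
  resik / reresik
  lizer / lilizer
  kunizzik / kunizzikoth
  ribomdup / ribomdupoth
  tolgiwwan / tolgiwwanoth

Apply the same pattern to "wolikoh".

"wolikoh" has 3 vowels. The stems with 3 vowels (kunizzik → kunizzikoth, ribomdup → ribomdupoth, tolgiwwan → tolgiwwanoth) add -oth.
So wolikoh → wolikohoth.

wolikohoth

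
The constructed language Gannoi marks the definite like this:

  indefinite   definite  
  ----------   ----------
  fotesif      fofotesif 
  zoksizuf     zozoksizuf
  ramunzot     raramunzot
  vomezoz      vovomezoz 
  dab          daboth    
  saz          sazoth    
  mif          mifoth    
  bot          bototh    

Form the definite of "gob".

"gob" has 1 vowel. The stems with 1 vowel (dab → daboth, saz → sazoth, mif → mifoth) add -oth.
The other pattern: stems with 3 vowels repeat the first consonant+vowel as a prefix.
So gob → goboth.

goboth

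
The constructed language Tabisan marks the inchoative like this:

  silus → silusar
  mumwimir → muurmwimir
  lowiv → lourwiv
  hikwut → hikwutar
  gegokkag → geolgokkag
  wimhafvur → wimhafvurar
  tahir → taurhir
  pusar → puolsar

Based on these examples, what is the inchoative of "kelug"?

wimhafvur and tahir both end in -r yet inflect differently (wimhafvurar, taurhir), so the final letter is not what conditions the rule; the last vowel is.
"kelug" has last vowel 'u'. The stems whose last vowel is 'u' (silus → silusar, wimhafvur → wimhafvurar, hikwut → hikwutar) add -ar.
The other patterns: stems whose last vowel is 'i' insert -ur- after the first vowel; stems whose last vowel is 'a' insert -ol- after the first vowel.
So kelug → kelugar.

kelugar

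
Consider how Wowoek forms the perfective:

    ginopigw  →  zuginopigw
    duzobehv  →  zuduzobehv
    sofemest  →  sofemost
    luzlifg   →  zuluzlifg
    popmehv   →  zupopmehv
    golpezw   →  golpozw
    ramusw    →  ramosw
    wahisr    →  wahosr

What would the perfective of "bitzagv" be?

ramusw and ginopigw both end in -w yet inflect differently (ramosw, zuginopigw), so the final letter is not what conditions the rule; the second-to-last letter is.
"bitzagv" has second-to-last letter 'g'. The one such stem in the data (ginopigw → zuginopigw) adds the prefix zu-, so the same rule applies.
The other pattern: stems whose second-to-last letter is 's' or 'z' change the last vowel to 'o'.
So bitzagv → zubitzagv.

zubitzagv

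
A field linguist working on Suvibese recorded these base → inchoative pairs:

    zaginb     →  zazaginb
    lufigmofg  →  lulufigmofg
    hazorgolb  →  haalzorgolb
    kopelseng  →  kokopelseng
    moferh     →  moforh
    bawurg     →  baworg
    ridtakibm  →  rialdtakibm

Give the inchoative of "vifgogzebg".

vialfgogzebg

hazorgolb and zaginb both end in -b yet inflect differently (haalzorgolb, zazaginb), so the final letter is not what conditions the rule; the second-to-last letter is.
"vifgogzebg" has second-to-last letter 'b'. The one such stem in the data (ridtakibm → rialdtakibm) inserts -al- after the first vowel (as does hazorgolb), so the same rule applies.
So vifgogzebg → vialfgogzebg.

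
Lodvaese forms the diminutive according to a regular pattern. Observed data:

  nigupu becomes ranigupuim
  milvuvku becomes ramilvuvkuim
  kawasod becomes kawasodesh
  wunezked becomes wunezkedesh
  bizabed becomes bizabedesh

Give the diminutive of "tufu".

ratufuim

nigupu and wunezked both have 3 vowels yet inflect differently (ranigupuim, wunezkedesh), so the number of vowels is not what conditions the rule; the final letter is.
"tufu" ends in -u. The stems ending in -u (nigupu → ranigupuim, milvuvku → ramilvuvkuim) add ra- … -im around the stem.
The other pattern: stems ending in -d add -esh.
So tufu → ratufuim.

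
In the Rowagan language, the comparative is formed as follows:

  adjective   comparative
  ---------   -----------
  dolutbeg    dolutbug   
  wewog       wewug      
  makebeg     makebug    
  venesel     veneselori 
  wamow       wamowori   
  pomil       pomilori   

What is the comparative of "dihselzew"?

"dihselzew" ends in -w. The one such stem in the data (wamow → wamowori) adds -ori, so the same rule applies.
So dihselzew → dihselzewori.

dihselzewori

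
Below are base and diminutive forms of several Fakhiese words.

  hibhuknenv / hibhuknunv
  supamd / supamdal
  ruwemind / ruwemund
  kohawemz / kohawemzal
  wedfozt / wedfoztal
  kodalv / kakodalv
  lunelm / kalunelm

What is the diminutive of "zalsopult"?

kazalsopult

hibhuknenv and kodalv both end in -v yet inflect differently (hibhuknunv, kakodalv), so the final letter is not what conditions the rule; the second-to-last letter is.
"zalsopult" has second-to-last letter 'l'. The stems whose second-to-last letter is 'l' (kodalv → kakodalv, lunelm → kalunelm) add the prefix ka-.
The other patterns: stems whose second-to-last letter is 'n' change the last vowel to 'u'; stems whose second-to-last letter is 'm' or 'z' add -al.
So zalsopult → kazalsopult.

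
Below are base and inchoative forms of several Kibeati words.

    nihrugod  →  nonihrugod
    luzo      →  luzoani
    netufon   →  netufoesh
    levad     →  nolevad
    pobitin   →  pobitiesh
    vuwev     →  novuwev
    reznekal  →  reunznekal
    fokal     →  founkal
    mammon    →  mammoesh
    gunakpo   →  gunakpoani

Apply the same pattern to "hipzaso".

gunakpo and netufon both have last vowel 'o' yet inflect differently (gunakpoani, netufoesh), so the last vowel is not what conditions the rule; the final letter is.
"hipzaso" ends in -o. The stems ending in -o (gunakpo → gunakpoani, luzo → luzoani) add -ani.
So hipzaso → hipzasoani.

hipzasoani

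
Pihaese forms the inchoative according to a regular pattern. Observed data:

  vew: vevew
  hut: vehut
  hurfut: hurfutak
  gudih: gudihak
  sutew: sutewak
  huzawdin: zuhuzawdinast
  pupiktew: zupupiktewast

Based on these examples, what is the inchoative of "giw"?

vegiw

"giw" has 1 vowel. The stems with 1 vowel (vew → vevew, hut → vehut) add the prefix ve-.
So giw → vegiw.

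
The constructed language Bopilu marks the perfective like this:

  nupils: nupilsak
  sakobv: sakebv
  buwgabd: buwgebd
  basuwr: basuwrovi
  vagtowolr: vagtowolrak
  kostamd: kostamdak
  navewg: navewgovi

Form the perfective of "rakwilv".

basuwr and vagtowolr both end in -r yet inflect differently (basuwrovi, vagtowolrak), so the final letter is not what conditions the rule; the second-to-last letter is.
"rakwilv" has second-to-last letter 'l'. The stems whose second-to-last letter is 'l' (nupils → nupilsak, vagtowolr → vagtowolrak) add -ak.
The other patterns: stems whose second-to-last letter is 'w' add -ovi; stems whose second-to-last letter is 'b' change the last vowel to 'e'.
So rakwilv → rakwilvak.

rakwilvak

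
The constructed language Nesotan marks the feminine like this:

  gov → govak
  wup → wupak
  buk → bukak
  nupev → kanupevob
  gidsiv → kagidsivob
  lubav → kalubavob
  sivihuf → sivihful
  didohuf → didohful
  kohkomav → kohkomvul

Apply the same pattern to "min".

gov and nupev both end in -v yet inflect differently (govak, kanupevob), so the final letter is not what conditions the rule; the number of vowels is.
"min" has 1 vowel. The stems with 1 vowel (gov → govak, wup → wupak, buk → bukak) add -ak.
The other patterns: stems with 2 vowels add ka- … -ob around the stem; stems with 3 vowels delete the last vowel and add -ul.
So min → minak.

minak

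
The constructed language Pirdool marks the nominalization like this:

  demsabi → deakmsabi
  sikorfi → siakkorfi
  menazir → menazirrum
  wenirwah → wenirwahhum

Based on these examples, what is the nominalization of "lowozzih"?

"lowozzih" ends in a consonant. The stems ending in a consonant (menazir → menazirrum, wenirwah → wenirwahhum) double the final consonant and add -um.
The other pattern: stems ending in a vowel insert -ak- after the first vowel.
So lowozzih → lowozzihhum.

lowozzihhum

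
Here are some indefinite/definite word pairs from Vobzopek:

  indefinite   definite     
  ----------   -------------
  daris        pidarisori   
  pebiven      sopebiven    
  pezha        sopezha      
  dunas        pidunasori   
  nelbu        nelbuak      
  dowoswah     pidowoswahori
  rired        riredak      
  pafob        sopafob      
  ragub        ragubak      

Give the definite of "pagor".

pafob and ragub both end in -b yet inflect differently (sopafob, ragubak), so the final letter is not what conditions the rule; the first letter is.
"pagor" begins with p-. The stems beginning with p- (pafob → sopafob, pezha → sopezha, pebiven → sopebiven) add the prefix so-.
So pagor → sopagor.

sopagor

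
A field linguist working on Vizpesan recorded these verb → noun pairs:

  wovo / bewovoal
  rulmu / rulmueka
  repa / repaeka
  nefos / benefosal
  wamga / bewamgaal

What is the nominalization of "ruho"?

ruhoeka

repa and wamga both end in -a yet inflect differently (repaeka, bewamgaal), so the final letter is not what conditions the rule; the first letter is.
"ruho" begins with r-. The stems beginning with r- (rulmu → rulmueka, repa → repaeka) add -eka.
The other pattern: stems beginning with n- or w- add be- … -al around the stem.
So ruho → ruhoeka.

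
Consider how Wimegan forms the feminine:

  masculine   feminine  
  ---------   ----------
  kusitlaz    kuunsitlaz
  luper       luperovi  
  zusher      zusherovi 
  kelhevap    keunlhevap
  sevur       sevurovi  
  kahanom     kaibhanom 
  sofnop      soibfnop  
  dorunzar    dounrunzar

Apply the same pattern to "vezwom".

kelhevap and sofnop both end in -p yet inflect differently (keunlhevap, soibfnop), so the final letter is not what conditions the rule; the last vowel is.
"vezwom" has last vowel 'o'. The stems whose last vowel is 'o' (kahanom → kaibhanom, sofnop → soibfnop) insert -ib- after the first vowel.
So vezwom → veibzwom.

veibzwom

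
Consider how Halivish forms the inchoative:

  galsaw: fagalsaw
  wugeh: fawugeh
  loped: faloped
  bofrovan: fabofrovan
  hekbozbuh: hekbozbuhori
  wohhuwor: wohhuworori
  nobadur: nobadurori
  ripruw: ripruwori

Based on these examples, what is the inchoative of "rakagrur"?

rakagrurori

wugeh and hekbozbuh both end in -h yet inflect differently (fawugeh, hekbozbuhori), so the final letter is not what conditions the rule; the last vowel is.
"rakagrur" has last vowel 'u'. The stems whose last vowel is 'u' (hekbozbuh → hekbozbuhori, nobadur → nobadurori, ripruw → ripruwori) add -ori.
The other pattern: stems whose last vowel is 'a' or 'e' add the prefix fa-.
So rakagrur → rakagrurori.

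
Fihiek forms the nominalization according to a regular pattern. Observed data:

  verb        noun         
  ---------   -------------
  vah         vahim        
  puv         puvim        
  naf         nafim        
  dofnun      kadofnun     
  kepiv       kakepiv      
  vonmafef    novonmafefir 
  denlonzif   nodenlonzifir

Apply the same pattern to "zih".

"zih" has 1 vowel. The stems with 1 vowel (vah → vahim, puv → puvim, naf → nafim) add -im.
So zih → zihim.

zihim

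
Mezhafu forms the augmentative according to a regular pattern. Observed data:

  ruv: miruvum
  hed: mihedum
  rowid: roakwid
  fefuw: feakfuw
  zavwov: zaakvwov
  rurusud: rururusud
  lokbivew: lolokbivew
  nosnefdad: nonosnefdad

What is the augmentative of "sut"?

misutum

"sut" has 1 vowel. The stems with 1 vowel (ruv → miruvum, hed → mihedum) add mi- … -um around the stem.
The other patterns: stems with 2 vowels insert -ak- after the first vowel; stems with 3 vowels repeat the first consonant+vowel as a prefix.
So sut → misutum.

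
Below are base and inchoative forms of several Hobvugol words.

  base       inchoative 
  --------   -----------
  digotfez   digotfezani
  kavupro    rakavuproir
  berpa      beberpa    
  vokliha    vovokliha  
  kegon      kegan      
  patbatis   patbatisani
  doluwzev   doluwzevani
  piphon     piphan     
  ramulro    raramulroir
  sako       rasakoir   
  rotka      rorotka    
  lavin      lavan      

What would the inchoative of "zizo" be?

razizoir

"zizo" ends in -o. The stems ending in -o (sako → rasakoir, kavupro → rakavuproir, ramulro → raramulroir) add ra- … -ir around the stem.
So zizo → razizoir.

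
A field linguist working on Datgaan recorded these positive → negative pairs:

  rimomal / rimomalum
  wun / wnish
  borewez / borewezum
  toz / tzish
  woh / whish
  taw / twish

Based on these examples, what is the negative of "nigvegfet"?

"nigvegfet" has 3 vowels. The stems with 3 vowels (borewez → borewezum, rimomal → rimomalum) add -um.
The other pattern: stems with 1 vowel delete the last vowel and add -ish.
So nigvegfet → nigvegfetum.

nigvegfetum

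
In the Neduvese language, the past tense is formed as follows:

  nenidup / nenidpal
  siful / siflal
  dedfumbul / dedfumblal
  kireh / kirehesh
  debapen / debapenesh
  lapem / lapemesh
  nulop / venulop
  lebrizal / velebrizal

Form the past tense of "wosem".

nenidup and nulop both end in -p yet inflect differently (nenidpal, venulop), so the final letter is not what conditions the rule; the last vowel is.
"wosem" has last vowel 'e'. The stems whose last vowel is 'e' (kireh → kirehesh, debapen → debapenesh, lapem → lapemesh) add -esh.
The other patterns: stems whose last vowel is 'u' delete the last vowel and add -al; stems whose last vowel is 'a' or 'o' add the prefix ve-.
So wosem → wosemesh.

wosemesh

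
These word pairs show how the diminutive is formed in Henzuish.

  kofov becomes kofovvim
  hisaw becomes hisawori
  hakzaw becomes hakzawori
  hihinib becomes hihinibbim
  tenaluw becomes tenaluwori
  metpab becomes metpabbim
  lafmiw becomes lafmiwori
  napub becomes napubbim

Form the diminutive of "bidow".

tenaluw and napub both have last vowel 'u' yet inflect differently (tenaluwori, napubbim), so the last vowel is not what conditions the rule; the final letter is.
"bidow" ends in -w. The stems ending in -w (hakzaw → hakzawori, tenaluw → tenaluwori, lafmiw → lafmiwori) add -ori.
The other pattern: stems ending in -b or -v double the final consonant and add -im.
So bidow → bidowori.

bidowori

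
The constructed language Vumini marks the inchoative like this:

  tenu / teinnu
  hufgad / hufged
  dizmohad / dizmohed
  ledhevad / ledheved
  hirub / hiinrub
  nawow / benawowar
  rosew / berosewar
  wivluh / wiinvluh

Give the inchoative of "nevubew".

benevubewar

hufgad and hirub both begin with h- yet inflect differently (hufged, hiinrub), so the first letter is not what conditions the rule; the final letter is.
"nevubew" ends in -w. The stems ending in -w (nawow → benawowar, rosew → berosewar) add be- … -ar around the stem.
The other patterns: stems ending in -d change the last vowel to 'e'; stems ending in -b, -h or -u insert -in- after the first vowel.
So nevubew → benevubewar.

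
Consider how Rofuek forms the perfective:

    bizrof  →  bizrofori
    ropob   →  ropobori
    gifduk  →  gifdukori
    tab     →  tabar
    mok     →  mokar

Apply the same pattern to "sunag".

sunagori

"sunag" has 2 vowels. The stems with 2 vowels (bizrof → bizrofori, ropob → ropobori, gifduk → gifdukori) add -ori.
So sunag → sunagori.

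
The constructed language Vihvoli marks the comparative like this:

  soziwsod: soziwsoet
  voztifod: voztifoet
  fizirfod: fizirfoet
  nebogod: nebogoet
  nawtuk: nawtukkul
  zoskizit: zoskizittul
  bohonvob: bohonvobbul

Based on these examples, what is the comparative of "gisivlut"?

gisivluttul

soziwsod and bohonvob both have last vowel 'o' yet inflect differently (soziwsoet, bohonvobbul), so the last vowel is not what conditions the rule; the final letter is.
"gisivlut" ends in -t. The one such stem in the data (zoskizit → zoskizittul) doubles the final consonant and adds -ul (as do nawtuk, bohonvob), so the same rule applies.
So gisivlut → gisivluttul.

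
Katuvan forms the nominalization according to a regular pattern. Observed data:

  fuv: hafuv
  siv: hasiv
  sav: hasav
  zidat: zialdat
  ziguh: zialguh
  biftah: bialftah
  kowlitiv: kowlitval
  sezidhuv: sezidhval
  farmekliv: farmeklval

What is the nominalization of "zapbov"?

zaalpbov

"zapbov" has 2 vowels. The stems with 2 vowels (zidat → zialdat, ziguh → zialguh, biftah → bialftah) insert -al- after the first vowel.
The other patterns: stems with 1 vowel add the prefix ha-; stems with 3 vowels delete the last vowel and add -al.
So zapbov → zaalpbov.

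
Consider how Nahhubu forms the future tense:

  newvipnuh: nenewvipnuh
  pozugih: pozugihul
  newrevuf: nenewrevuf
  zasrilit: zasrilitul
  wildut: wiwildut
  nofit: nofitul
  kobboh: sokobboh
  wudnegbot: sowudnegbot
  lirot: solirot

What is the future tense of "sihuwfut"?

sisihuwfut

"sihuwfut" has last vowel 'u'. The stems whose last vowel is 'u' (wildut → wiwildut, newrevuf → nenewrevuf, newvipnuh → nenewvipnuh) repeat the first consonant+vowel as a prefix.
The other patterns: stems whose last vowel is 'i' add -ul; stems whose last vowel is 'o' add the prefix so-.
So sihuwfut → sisihuwfut.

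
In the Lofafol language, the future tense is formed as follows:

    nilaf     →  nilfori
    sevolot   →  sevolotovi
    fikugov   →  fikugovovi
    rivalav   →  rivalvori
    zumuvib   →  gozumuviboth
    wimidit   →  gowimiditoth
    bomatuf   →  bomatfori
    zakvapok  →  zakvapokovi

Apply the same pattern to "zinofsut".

sevolot and wimidit both end in -t yet inflect differently (sevolotovi, gowimiditoth), so the final letter is not what conditions the rule; the last vowel is.
"zinofsut" has last vowel 'u'. The one such stem in the data (bomatuf → bomatfori) deletes the last vowel and adds -ori (as do rivalav, nilaf), so the same rule applies.
The other patterns: stems whose last vowel is 'o' add -ovi; stems whose last vowel is 'i' add go- … -oth around the stem.
So zinofsut → zinofstori.

zinofstori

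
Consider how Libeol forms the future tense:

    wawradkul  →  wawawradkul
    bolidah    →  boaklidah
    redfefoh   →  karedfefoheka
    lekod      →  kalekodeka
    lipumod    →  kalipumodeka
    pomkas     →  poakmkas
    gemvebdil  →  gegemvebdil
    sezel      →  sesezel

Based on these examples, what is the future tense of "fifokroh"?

kafifokroheka

"fifokroh" has last vowel 'o'. The stems whose last vowel is 'o' (redfefoh → karedfefoheka, lipumod → kalipumodeka, lekod → kalekodeka) add ka- … -eka around the stem.
The other patterns: stems whose last vowel is 'a' insert -ak- after the first vowel; stems whose last vowel is 'e', 'i' or 'u' repeat the first consonant+vowel as a prefix.
So fifokroh → kafifokroheka.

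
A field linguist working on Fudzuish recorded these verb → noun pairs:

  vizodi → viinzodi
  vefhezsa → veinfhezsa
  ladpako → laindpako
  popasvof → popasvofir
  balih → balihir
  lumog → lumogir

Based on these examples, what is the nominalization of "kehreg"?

kehregir

"kehreg" ends in a consonant. The stems ending in a consonant (popasvof → popasvofir, balih → balihir, lumog → lumogir) add -ir.
So kehreg → kehregir.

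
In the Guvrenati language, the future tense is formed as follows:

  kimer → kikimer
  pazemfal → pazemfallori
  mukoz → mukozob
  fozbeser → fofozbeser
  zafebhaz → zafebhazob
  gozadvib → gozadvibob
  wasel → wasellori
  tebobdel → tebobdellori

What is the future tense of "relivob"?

relivobob

tebobdel and kimer both have last vowel 'e' yet inflect differently (tebobdellori, kikimer), so the last vowel is not what conditions the rule; the final letter is.
"relivob" ends in -b. The one such stem in the data (gozadvib → gozadvibob) adds -ob, so the same rule applies.
The other patterns: stems ending in -l double the final consonant and add -ori; stems ending in -r repeat the first consonant+vowel as a prefix.
So relivob → relivobob.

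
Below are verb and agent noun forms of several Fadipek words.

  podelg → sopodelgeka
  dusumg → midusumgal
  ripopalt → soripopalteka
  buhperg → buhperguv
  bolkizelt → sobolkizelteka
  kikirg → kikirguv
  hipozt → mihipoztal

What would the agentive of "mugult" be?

somugulteka

"mugult" has second-to-last letter 'l'. The stems whose second-to-last letter is 'l' (podelg → sopodelgeka, bolkizelt → sobolkizelteka, ripopalt → soripopalteka) add so- … -eka around the stem.
The other patterns: stems whose second-to-last letter is 'r' add -uv; stems whose second-to-last letter is 'm' or 'z' add mi- … -al around the stem.
So mugult → somugulteka.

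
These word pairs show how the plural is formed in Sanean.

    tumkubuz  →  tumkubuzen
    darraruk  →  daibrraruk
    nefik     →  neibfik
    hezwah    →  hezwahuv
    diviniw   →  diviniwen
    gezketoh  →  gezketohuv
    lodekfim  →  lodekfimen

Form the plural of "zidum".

zidumen

darraruk and tumkubuz both have last vowel 'u' yet inflect differently (daibrraruk, tumkubuzen), so the last vowel is not what conditions the rule; the final letter is.
"zidum" ends in -m. The one such stem in the data (lodekfim → lodekfimen) adds -en, so the same rule applies.
So zidum → zidumen.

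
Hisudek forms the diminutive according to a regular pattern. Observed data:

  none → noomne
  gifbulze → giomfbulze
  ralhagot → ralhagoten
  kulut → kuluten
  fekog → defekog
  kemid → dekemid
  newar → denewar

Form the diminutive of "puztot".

"puztot" ends in -t. The stems ending in -t (ralhagot → ralhagoten, kulut → kuluten) add -en.
So puztot → puztoten.

puztoten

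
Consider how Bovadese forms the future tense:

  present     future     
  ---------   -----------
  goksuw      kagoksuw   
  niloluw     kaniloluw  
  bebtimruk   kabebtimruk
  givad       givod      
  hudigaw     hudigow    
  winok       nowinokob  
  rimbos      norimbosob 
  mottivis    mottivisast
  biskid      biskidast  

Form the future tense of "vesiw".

vesiwast

"vesiw" has last vowel 'i'. The stems whose last vowel is 'i' (mottivis → mottivisast, biskid → biskidast) add -ast.
So vesiw → vesiwast.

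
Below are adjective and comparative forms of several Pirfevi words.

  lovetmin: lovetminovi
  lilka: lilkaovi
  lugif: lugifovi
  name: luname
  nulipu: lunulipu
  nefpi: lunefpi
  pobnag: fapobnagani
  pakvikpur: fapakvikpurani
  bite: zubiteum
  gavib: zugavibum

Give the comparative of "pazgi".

fapazgiani

name and bite both end in -e yet inflect differently (luname, zubiteum), so the final letter is not what conditions the rule; the first letter is.
"pazgi" begins with p-. The stems beginning with p- (pobnag → fapobnagani, pakvikpur → fapakvikpurani) add fa- … -ani around the stem.
So pazgi → fapazgiani.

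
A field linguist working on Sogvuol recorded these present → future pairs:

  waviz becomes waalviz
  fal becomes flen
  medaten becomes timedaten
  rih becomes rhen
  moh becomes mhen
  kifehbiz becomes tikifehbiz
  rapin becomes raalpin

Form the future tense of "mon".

waviz and kifehbiz both end in -z yet inflect differently (waalviz, tikifehbiz), so the final letter is not what conditions the rule; the number of vowels is.
"mon" has 1 vowel. The stems with 1 vowel (moh → mhen, rih → rhen, fal → flen) delete the last vowel and add -en.
So mon → mnen.

mnen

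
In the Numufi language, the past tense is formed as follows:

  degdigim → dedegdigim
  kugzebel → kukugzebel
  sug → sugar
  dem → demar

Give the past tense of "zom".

zomar

"zom" has 1 vowel. The stems with 1 vowel (sug → sugar, dem → demar) add -ar.
So zom → zomar.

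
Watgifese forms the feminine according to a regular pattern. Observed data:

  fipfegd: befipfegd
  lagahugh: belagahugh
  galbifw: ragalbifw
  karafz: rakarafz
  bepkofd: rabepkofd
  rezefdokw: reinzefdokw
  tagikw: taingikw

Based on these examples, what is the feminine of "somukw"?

fipfegd and bepkofd both end in -d yet inflect differently (befipfegd, rabepkofd), so the final letter is not what conditions the rule; the second-to-last letter is.
"somukw" has second-to-last letter 'k'. The stems whose second-to-last letter is 'k' (rezefdokw → reinzefdokw, tagikw → taingikw) insert -in- after the first vowel.
The other patterns: stems whose second-to-last letter is 'g' add the prefix be-; stems whose second-to-last letter is 'f' add the prefix ra-.
So somukw → soinmukw.

soinmukw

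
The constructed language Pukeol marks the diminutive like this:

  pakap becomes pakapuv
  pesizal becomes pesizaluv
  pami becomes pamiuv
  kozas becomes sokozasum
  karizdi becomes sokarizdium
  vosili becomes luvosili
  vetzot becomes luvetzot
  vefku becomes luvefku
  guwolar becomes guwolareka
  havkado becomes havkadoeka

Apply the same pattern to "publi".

pami and karizdi both end in -i yet inflect differently (pamiuv, sokarizdium), so the final letter is not what conditions the rule; the first letter is.
"publi" begins with p-. The stems beginning with p- (pakap → pakapuv, pesizal → pesizaluv, pami → pamiuv) add -uv.
The other patterns: stems beginning with k- add so- … -um around the stem; stems beginning with v- add the prefix lu-; stems beginning with g- or h- add -eka.
So publi → publiuv.

publiuv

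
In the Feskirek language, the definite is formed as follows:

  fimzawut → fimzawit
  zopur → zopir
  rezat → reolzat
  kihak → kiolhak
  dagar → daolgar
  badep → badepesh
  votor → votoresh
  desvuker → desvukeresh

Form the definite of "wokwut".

wokwit

fimzawut and rezat both end in -t yet inflect differently (fimzawit, reolzat), so the final letter is not what conditions the rule; the last vowel is.
"wokwut" has last vowel 'u'. The stems whose last vowel is 'u' (fimzawut → fimzawit, zopur → zopir) change the last vowel to 'i'.
The other patterns: stems whose last vowel is 'a' insert -ol- after the first vowel; stems whose last vowel is 'e' or 'o' add -esh.
So wokwut → wokwit.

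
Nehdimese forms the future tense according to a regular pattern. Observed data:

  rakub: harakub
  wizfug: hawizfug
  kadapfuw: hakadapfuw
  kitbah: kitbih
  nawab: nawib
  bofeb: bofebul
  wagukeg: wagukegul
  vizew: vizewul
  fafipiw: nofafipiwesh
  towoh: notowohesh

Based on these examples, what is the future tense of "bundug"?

rakub and nawab both end in -b yet inflect differently (harakub, nawib), so the final letter is not what conditions the rule; the last vowel is.
"bundug" has last vowel 'u'. The stems whose last vowel is 'u' (rakub → harakub, wizfug → hawizfug, kadapfuw → hakadapfuw) add the prefix ha-.
The other patterns: stems whose last vowel is 'a' change the last vowel to 'i'; stems whose last vowel is 'e' add -ul; stems whose last vowel is 'i' or 'o' add no- … -esh around the stem.
So bundug → habundug.

habundug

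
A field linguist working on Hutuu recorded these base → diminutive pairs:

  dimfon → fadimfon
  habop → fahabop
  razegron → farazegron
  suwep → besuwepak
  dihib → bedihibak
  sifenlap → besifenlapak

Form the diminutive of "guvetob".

faguvetob

habop and suwep both end in -p yet inflect differently (fahabop, besuwepak), so the final letter is not what conditions the rule; the last vowel is.
"guvetob" has last vowel 'o'. The stems whose last vowel is 'o' (dimfon → fadimfon, habop → fahabop, razegron → farazegron) add the prefix fa-.
The other pattern: stems whose last vowel is 'a', 'e' or 'i' add be- … -ak around the stem.
So guvetob → faguvetob.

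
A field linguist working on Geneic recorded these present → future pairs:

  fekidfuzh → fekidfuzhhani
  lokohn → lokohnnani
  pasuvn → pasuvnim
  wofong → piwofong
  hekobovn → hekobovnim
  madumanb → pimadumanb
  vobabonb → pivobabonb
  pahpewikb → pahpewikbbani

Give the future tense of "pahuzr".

"pahuzr" has second-to-last letter 'z'. The one such stem in the data (fekidfuzh → fekidfuzhhani) doubles the final consonant and adds -ani (as do pahpewikb, lokohn), so the same rule applies.
So pahuzr → pahuzrrani.

pahuzrrani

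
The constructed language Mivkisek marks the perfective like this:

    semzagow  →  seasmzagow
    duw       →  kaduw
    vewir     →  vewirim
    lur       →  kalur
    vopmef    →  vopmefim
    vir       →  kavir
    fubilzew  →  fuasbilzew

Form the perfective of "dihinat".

lur and vewir both end in -r yet inflect differently (kalur, vewirim), so the final letter is not what conditions the rule; the number of vowels is.
"dihinat" has 3 vowels. The stems with 3 vowels (fubilzew → fuasbilzew, semzagow → seasmzagow) insert -as- after the first vowel.
The other patterns: stems with 1 vowel add the prefix ka-; stems with 2 vowels add -im.
So dihinat → diashinat.

diashinat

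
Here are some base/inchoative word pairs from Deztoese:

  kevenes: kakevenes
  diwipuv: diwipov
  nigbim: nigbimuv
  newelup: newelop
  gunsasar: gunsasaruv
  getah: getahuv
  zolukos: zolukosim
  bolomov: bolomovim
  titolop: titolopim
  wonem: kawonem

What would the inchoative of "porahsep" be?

zolukos and kevenes both end in -s yet inflect differently (zolukosim, kakevenes), so the final letter is not what conditions the rule; the last vowel is.
"porahsep" has last vowel 'e'. The stems whose last vowel is 'e' (kevenes → kakevenes, wonem → kawonem) add the prefix ka-.
The other patterns: stems whose last vowel is 'o' add -im; stems whose last vowel is 'a' or 'i' add -uv; stems whose last vowel is 'u' change the last vowel to 'o'.
So porahsep → kaporahsep.

kaporahsep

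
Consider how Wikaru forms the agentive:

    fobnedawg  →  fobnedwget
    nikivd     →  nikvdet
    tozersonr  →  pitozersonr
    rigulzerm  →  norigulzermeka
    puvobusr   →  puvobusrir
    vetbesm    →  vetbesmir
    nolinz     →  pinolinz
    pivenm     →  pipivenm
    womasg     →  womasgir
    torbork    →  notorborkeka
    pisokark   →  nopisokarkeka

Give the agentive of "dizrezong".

pidizrezong

pivenm and vetbesm both end in -m yet inflect differently (pipivenm, vetbesmir), so the final letter is not what conditions the rule; the second-to-last letter is.
"dizrezong" has second-to-last letter 'n'. The stems whose second-to-last letter is 'n' (nolinz → pinolinz, pivenm → pipivenm, tozersonr → pitozersonr) add the prefix pi-.
So dizrezong → pidizrezong.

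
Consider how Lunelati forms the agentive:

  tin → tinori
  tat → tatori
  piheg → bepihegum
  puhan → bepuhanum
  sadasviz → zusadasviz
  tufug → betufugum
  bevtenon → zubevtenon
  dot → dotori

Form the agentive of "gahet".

begahetum

tin and puhan both end in -n yet inflect differently (tinori, bepuhanum), so the final letter is not what conditions the rule; the number of vowels is.
"gahet" has 2 vowels. The stems with 2 vowels (puhan → bepuhanum, tufug → betufugum, piheg → bepihegum) add be- … -um around the stem.
The other patterns: stems with 1 vowel add -ori; stems with 3 vowels add the prefix zu-.
So gahet → begahetum.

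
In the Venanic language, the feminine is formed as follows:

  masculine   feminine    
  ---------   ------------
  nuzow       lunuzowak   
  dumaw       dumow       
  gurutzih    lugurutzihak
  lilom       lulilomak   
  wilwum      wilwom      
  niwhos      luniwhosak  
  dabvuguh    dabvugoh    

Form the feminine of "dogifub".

dabvuguh and gurutzih both end in -h yet inflect differently (dabvugoh, lugurutzihak), so the final letter is not what conditions the rule; the last vowel is.
"dogifub" has last vowel 'u'. The stems whose last vowel is 'u' (dabvuguh → dabvugoh, wilwum → wilwom) change the last vowel to 'o'.
The other pattern: stems whose last vowel is 'i' or 'o' add lu- … -ak around the stem.
So dogifub → dogifob.

dogifob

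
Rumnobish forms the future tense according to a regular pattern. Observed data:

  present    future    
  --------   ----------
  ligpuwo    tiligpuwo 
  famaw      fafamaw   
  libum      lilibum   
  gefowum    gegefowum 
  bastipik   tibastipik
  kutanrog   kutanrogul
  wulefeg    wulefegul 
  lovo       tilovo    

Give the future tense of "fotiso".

kutanrog and lovo both have last vowel 'o' yet inflect differently (kutanrogul, tilovo), so the last vowel is not what conditions the rule; the final letter is.
"fotiso" ends in -o. The stems ending in -o (lovo → tilovo, ligpuwo → tiligpuwo) add the prefix ti-.
So fotiso → tifotiso.

tifotiso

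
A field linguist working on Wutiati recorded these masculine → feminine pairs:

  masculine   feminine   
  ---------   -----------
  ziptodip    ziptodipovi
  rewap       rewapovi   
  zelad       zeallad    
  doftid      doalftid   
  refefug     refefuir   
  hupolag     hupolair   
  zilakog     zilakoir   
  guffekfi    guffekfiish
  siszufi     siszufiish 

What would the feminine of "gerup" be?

gerupovi

rewap and zelad both have last vowel 'a' yet inflect differently (rewapovi, zeallad), so the last vowel is not what conditions the rule; the final letter is.
"gerup" ends in -p. The stems ending in -p (ziptodip → ziptodipovi, rewap → rewapovi) add -ovi.
The other patterns: stems ending in -d insert -al- after the first vowel; stems ending in -g drop the final letter and add -ir; stems ending in -i add -ish.
So gerup → gerupovi.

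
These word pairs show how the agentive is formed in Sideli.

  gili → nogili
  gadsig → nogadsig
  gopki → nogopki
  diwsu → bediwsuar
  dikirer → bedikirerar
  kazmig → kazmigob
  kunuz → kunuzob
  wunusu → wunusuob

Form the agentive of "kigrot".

kigrotob

gadsig and kazmig both end in -g yet inflect differently (nogadsig, kazmigob), so the final letter is not what conditions the rule; the first letter is.
"kigrot" begins with k-. The stems beginning with k- (kazmig → kazmigob, kunuz → kunuzob) add -ob.
The other patterns: stems beginning with g- add the prefix no-; stems beginning with d- add be- … -ar around the stem.
So kigrot → kigrotob.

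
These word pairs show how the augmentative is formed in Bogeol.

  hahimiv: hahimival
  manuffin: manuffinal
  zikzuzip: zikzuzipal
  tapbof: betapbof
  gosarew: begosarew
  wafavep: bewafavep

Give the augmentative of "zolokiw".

zikzuzip and wafavep both end in -p yet inflect differently (zikzuzipal, bewafavep), so the final letter is not what conditions the rule; the last vowel is.
"zolokiw" has last vowel 'i'. The stems whose last vowel is 'i' (hahimiv → hahimival, manuffin → manuffinal, zikzuzip → zikzuzipal) add -al.
So zolokiw → zolokiwal.

zolokiwal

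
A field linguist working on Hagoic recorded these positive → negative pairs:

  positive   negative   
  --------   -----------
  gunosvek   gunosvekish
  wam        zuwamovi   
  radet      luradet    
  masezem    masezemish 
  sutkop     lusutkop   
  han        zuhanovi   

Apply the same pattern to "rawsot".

lurawsot

wam and masezem both end in -m yet inflect differently (zuwamovi, masezemish), so the final letter is not what conditions the rule; the number of vowels is.
"rawsot" has 2 vowels. The stems with 2 vowels (radet → luradet, sutkop → lusutkop) add the prefix lu-.
So rawsot → lurawsot.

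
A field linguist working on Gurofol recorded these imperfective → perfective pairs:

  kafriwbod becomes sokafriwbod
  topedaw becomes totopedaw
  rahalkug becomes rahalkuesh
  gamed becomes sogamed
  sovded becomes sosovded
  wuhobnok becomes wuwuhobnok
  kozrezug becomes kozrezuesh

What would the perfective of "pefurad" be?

"pefurad" ends in -d. The stems ending in -d (sovded → sosovded, gamed → sogamed, kafriwbod → sokafriwbod) add the prefix so-.
The other patterns: stems ending in -g drop the final letter and add -esh; stems ending in -k or -w repeat the first consonant+vowel as a prefix.
So pefurad → sopefurad.

sopefurad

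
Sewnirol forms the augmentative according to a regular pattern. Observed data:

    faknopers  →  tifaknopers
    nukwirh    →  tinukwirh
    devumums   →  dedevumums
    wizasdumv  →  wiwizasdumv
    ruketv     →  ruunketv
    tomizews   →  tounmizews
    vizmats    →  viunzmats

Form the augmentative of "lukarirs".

faknopers and devumums both end in -s yet inflect differently (tifaknopers, dedevumums), so the final letter is not what conditions the rule; the second-to-last letter is.
"lukarirs" has second-to-last letter 'r'. The stems whose second-to-last letter is 'r' (faknopers → tifaknopers, nukwirh → tinukwirh) add the prefix ti-.
The other patterns: stems whose second-to-last letter is 'm' repeat the first consonant+vowel as a prefix; stems whose second-to-last letter is 't' or 'w' insert -un- after the first vowel.
So lukarirs → tilukarirs.

tilukarirs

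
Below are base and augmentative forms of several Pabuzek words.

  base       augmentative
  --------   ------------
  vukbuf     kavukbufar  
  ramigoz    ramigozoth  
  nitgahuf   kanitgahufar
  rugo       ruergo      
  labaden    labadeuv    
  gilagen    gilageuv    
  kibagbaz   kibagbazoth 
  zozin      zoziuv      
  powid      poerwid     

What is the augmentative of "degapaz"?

degapazoth

ramigoz and rugo both have last vowel 'o' yet inflect differently (ramigozoth, ruergo), so the last vowel is not what conditions the rule; the final letter is.
"degapaz" ends in -z. The stems ending in -z (ramigoz → ramigozoth, kibagbaz → kibagbazoth) add -oth.
The other patterns: stems ending in -n drop the final letter and add -uv; stems ending in -f add ka- … -ar around the stem; stems ending in -d or -o insert -er- after the first vowel.
So degapaz → degapazoth.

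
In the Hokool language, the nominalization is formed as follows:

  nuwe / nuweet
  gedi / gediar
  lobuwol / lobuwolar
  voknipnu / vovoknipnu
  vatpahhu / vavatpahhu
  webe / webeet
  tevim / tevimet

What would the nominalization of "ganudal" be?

ganudalar

"ganudal" ends in -l. The one such stem in the data (lobuwol → lobuwolar) adds -ar, so the same rule applies.
So ganudal → ganudalar.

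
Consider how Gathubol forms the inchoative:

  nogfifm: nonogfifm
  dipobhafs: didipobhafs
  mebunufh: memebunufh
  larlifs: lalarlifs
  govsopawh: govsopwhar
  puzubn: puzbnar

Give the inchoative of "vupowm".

vupwmar

mebunufh and govsopawh both end in -h yet inflect differently (memebunufh, govsopwhar), so the final letter is not what conditions the rule; the second-to-last letter is.
"vupowm" has second-to-last letter 'w'. The one such stem in the data (govsopawh → govsopwhar) deletes the last vowel and adds -ar (as does puzubn), so the same rule applies.
So vupowm → vupwmar.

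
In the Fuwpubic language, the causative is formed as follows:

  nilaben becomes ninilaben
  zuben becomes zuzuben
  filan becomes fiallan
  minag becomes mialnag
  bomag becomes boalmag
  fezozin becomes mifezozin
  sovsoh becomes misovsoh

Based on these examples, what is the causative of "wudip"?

miwudip

nilaben and filan both end in -n yet inflect differently (ninilaben, fiallan), so the final letter is not what conditions the rule; the last vowel is.
"wudip" has last vowel 'i'. The one such stem in the data (fezozin → mifezozin) adds the prefix mi-, so the same rule applies.
The other patterns: stems whose last vowel is 'e' repeat the first consonant+vowel as a prefix; stems whose last vowel is 'a' insert -al- after the first vowel.
So wudip → miwudip.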